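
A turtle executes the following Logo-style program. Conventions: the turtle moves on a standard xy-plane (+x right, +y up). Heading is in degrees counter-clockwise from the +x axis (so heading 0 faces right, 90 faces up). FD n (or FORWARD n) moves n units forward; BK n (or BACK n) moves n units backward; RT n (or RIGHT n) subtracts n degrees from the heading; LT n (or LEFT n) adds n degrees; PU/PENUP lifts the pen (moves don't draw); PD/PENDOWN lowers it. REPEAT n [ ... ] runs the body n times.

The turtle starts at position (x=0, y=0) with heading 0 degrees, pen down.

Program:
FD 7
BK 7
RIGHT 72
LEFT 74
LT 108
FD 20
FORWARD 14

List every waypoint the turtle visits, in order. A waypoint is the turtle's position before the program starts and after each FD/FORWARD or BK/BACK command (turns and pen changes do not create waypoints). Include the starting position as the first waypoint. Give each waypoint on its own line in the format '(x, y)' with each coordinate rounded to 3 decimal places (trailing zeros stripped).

Answer: (0, 0)
(7, 0)
(0, 0)
(-6.84, 18.794)
(-11.629, 31.95)

Derivation:
Executing turtle program step by step:
Start: pos=(0,0), heading=0, pen down
FD 7: (0,0) -> (7,0) [heading=0, draw]
BK 7: (7,0) -> (0,0) [heading=0, draw]
RT 72: heading 0 -> 288
LT 74: heading 288 -> 2
LT 108: heading 2 -> 110
FD 20: (0,0) -> (-6.84,18.794) [heading=110, draw]
FD 14: (-6.84,18.794) -> (-11.629,31.95) [heading=110, draw]
Final: pos=(-11.629,31.95), heading=110, 4 segment(s) drawn
Waypoints (5 total):
(0, 0)
(7, 0)
(0, 0)
(-6.84, 18.794)
(-11.629, 31.95)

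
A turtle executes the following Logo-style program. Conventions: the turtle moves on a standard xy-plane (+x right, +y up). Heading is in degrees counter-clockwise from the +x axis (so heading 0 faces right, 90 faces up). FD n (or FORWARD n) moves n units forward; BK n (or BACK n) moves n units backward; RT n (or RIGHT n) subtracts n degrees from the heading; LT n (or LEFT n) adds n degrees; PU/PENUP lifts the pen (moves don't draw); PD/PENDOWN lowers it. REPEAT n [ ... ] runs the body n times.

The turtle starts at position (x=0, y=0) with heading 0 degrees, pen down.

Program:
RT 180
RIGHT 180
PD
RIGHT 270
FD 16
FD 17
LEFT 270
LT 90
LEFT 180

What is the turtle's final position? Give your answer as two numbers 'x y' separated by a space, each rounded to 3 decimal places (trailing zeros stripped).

Answer: 0 33

Derivation:
Executing turtle program step by step:
Start: pos=(0,0), heading=0, pen down
RT 180: heading 0 -> 180
RT 180: heading 180 -> 0
PD: pen down
RT 270: heading 0 -> 90
FD 16: (0,0) -> (0,16) [heading=90, draw]
FD 17: (0,16) -> (0,33) [heading=90, draw]
LT 270: heading 90 -> 0
LT 90: heading 0 -> 90
LT 180: heading 90 -> 270
Final: pos=(0,33), heading=270, 2 segment(s) drawn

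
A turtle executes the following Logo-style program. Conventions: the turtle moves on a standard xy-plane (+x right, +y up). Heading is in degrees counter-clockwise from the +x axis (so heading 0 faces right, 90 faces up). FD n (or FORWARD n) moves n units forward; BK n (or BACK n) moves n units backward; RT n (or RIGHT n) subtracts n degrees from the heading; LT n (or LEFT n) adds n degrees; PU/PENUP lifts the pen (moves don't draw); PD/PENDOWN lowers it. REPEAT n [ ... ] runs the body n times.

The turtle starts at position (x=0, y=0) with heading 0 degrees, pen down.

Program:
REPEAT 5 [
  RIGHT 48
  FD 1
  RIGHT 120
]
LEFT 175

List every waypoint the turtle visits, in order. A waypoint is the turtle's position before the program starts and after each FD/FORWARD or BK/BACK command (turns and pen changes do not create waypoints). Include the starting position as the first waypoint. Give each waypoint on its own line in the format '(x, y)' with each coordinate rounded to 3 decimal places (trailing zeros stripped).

Executing turtle program step by step:
Start: pos=(0,0), heading=0, pen down
REPEAT 5 [
  -- iteration 1/5 --
  RT 48: heading 0 -> 312
  FD 1: (0,0) -> (0.669,-0.743) [heading=312, draw]
  RT 120: heading 312 -> 192
  -- iteration 2/5 --
  RT 48: heading 192 -> 144
  FD 1: (0.669,-0.743) -> (-0.14,-0.155) [heading=144, draw]
  RT 120: heading 144 -> 24
  -- iteration 3/5 --
  RT 48: heading 24 -> 336
  FD 1: (-0.14,-0.155) -> (0.774,-0.562) [heading=336, draw]
  RT 120: heading 336 -> 216
  -- iteration 4/5 --
  RT 48: heading 216 -> 168
  FD 1: (0.774,-0.562) -> (-0.204,-0.354) [heading=168, draw]
  RT 120: heading 168 -> 48
  -- iteration 5/5 --
  RT 48: heading 48 -> 0
  FD 1: (-0.204,-0.354) -> (0.796,-0.354) [heading=0, draw]
  RT 120: heading 0 -> 240
]
LT 175: heading 240 -> 55
Final: pos=(0.796,-0.354), heading=55, 5 segment(s) drawn
Waypoints (6 total):
(0, 0)
(0.669, -0.743)
(-0.14, -0.155)
(0.774, -0.562)
(-0.204, -0.354)
(0.796, -0.354)

Answer: (0, 0)
(0.669, -0.743)
(-0.14, -0.155)
(0.774, -0.562)
(-0.204, -0.354)
(0.796, -0.354)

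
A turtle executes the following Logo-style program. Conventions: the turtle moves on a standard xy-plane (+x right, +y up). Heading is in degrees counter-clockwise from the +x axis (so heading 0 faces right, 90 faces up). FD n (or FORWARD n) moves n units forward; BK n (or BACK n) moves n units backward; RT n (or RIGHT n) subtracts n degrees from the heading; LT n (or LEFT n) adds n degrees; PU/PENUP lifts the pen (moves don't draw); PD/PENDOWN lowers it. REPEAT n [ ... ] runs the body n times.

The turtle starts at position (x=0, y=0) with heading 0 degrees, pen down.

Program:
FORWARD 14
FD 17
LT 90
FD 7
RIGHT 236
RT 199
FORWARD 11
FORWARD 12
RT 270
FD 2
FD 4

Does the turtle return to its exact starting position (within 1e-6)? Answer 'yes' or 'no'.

Executing turtle program step by step:
Start: pos=(0,0), heading=0, pen down
FD 14: (0,0) -> (14,0) [heading=0, draw]
FD 17: (14,0) -> (31,0) [heading=0, draw]
LT 90: heading 0 -> 90
FD 7: (31,0) -> (31,7) [heading=90, draw]
RT 236: heading 90 -> 214
RT 199: heading 214 -> 15
FD 11: (31,7) -> (41.625,9.847) [heading=15, draw]
FD 12: (41.625,9.847) -> (53.216,12.953) [heading=15, draw]
RT 270: heading 15 -> 105
FD 2: (53.216,12.953) -> (52.699,14.885) [heading=105, draw]
FD 4: (52.699,14.885) -> (51.663,18.748) [heading=105, draw]
Final: pos=(51.663,18.748), heading=105, 7 segment(s) drawn

Start position: (0, 0)
Final position: (51.663, 18.748)
Distance = 54.96; >= 1e-6 -> NOT closed

Answer: no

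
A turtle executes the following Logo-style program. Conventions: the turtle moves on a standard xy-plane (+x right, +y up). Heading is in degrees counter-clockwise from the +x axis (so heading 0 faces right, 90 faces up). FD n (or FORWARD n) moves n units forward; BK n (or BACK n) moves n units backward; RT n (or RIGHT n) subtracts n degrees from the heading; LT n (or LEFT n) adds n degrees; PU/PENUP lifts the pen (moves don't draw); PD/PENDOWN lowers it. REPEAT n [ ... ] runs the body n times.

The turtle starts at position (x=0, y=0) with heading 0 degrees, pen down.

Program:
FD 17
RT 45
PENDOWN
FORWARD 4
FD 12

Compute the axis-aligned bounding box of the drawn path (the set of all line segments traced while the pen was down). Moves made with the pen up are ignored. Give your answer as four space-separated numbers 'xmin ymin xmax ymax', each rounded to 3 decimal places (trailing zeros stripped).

Answer: 0 -11.314 28.314 0

Derivation:
Executing turtle program step by step:
Start: pos=(0,0), heading=0, pen down
FD 17: (0,0) -> (17,0) [heading=0, draw]
RT 45: heading 0 -> 315
PD: pen down
FD 4: (17,0) -> (19.828,-2.828) [heading=315, draw]
FD 12: (19.828,-2.828) -> (28.314,-11.314) [heading=315, draw]
Final: pos=(28.314,-11.314), heading=315, 3 segment(s) drawn

Segment endpoints: x in {0, 17, 19.828, 28.314}, y in {-11.314, -2.828, 0}
xmin=0, ymin=-11.314, xmax=28.314, ymax=0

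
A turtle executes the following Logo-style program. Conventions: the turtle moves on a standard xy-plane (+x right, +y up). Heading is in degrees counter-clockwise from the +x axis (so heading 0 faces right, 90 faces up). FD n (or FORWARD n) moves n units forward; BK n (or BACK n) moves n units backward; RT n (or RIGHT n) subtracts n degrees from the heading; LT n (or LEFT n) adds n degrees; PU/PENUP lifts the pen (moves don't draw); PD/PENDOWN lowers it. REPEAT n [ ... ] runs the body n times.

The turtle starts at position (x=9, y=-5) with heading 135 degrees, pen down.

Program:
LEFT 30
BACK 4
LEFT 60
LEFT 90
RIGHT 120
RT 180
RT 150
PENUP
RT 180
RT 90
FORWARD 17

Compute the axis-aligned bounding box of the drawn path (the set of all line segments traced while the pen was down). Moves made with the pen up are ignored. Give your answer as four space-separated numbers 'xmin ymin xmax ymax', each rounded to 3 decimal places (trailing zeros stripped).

Executing turtle program step by step:
Start: pos=(9,-5), heading=135, pen down
LT 30: heading 135 -> 165
BK 4: (9,-5) -> (12.864,-6.035) [heading=165, draw]
LT 60: heading 165 -> 225
LT 90: heading 225 -> 315
RT 120: heading 315 -> 195
RT 180: heading 195 -> 15
RT 150: heading 15 -> 225
PU: pen up
RT 180: heading 225 -> 45
RT 90: heading 45 -> 315
FD 17: (12.864,-6.035) -> (24.885,-18.056) [heading=315, move]
Final: pos=(24.885,-18.056), heading=315, 1 segment(s) drawn

Segment endpoints: x in {9, 12.864}, y in {-6.035, -5}
xmin=9, ymin=-6.035, xmax=12.864, ymax=-5

Answer: 9 -6.035 12.864 -5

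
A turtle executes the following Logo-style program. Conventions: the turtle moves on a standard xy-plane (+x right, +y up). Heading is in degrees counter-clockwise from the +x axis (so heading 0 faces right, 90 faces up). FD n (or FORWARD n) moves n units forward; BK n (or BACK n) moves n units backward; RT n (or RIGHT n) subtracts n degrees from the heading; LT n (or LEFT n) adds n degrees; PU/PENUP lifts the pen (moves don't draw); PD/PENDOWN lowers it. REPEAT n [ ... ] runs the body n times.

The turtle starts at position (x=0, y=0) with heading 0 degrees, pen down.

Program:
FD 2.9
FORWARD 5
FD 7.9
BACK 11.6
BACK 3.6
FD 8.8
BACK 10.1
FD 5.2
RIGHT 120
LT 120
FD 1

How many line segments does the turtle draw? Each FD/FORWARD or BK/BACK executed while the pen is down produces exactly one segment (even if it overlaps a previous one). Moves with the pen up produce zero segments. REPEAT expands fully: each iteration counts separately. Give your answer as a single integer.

Answer: 9

Derivation:
Executing turtle program step by step:
Start: pos=(0,0), heading=0, pen down
FD 2.9: (0,0) -> (2.9,0) [heading=0, draw]
FD 5: (2.9,0) -> (7.9,0) [heading=0, draw]
FD 7.9: (7.9,0) -> (15.8,0) [heading=0, draw]
BK 11.6: (15.8,0) -> (4.2,0) [heading=0, draw]
BK 3.6: (4.2,0) -> (0.6,0) [heading=0, draw]
FD 8.8: (0.6,0) -> (9.4,0) [heading=0, draw]
BK 10.1: (9.4,0) -> (-0.7,0) [heading=0, draw]
FD 5.2: (-0.7,0) -> (4.5,0) [heading=0, draw]
RT 120: heading 0 -> 240
LT 120: heading 240 -> 0
FD 1: (4.5,0) -> (5.5,0) [heading=0, draw]
Final: pos=(5.5,0), heading=0, 9 segment(s) drawn
Segments drawn: 9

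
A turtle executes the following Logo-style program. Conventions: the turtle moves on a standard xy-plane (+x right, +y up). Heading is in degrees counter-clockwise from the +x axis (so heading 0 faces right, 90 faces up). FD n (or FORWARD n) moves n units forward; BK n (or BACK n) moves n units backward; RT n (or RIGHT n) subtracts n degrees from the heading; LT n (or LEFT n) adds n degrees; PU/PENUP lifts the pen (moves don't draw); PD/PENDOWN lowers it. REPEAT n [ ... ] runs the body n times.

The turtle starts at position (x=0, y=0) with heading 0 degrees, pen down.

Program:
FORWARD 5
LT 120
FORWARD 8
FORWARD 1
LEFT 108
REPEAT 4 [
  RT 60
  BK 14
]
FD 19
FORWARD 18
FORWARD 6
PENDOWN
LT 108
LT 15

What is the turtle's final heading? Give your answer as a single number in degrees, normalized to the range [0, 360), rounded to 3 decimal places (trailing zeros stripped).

Answer: 111

Derivation:
Executing turtle program step by step:
Start: pos=(0,0), heading=0, pen down
FD 5: (0,0) -> (5,0) [heading=0, draw]
LT 120: heading 0 -> 120
FD 8: (5,0) -> (1,6.928) [heading=120, draw]
FD 1: (1,6.928) -> (0.5,7.794) [heading=120, draw]
LT 108: heading 120 -> 228
REPEAT 4 [
  -- iteration 1/4 --
  RT 60: heading 228 -> 168
  BK 14: (0.5,7.794) -> (14.194,4.883) [heading=168, draw]
  -- iteration 2/4 --
  RT 60: heading 168 -> 108
  BK 14: (14.194,4.883) -> (18.52,-8.431) [heading=108, draw]
  -- iteration 3/4 --
  RT 60: heading 108 -> 48
  BK 14: (18.52,-8.431) -> (9.152,-18.835) [heading=48, draw]
  -- iteration 4/4 --
  RT 60: heading 48 -> 348
  BK 14: (9.152,-18.835) -> (-4.542,-15.925) [heading=348, draw]
]
FD 19: (-4.542,-15.925) -> (14.043,-19.875) [heading=348, draw]
FD 18: (14.043,-19.875) -> (31.65,-23.617) [heading=348, draw]
FD 6: (31.65,-23.617) -> (37.519,-24.865) [heading=348, draw]
PD: pen down
LT 108: heading 348 -> 96
LT 15: heading 96 -> 111
Final: pos=(37.519,-24.865), heading=111, 10 segment(s) drawn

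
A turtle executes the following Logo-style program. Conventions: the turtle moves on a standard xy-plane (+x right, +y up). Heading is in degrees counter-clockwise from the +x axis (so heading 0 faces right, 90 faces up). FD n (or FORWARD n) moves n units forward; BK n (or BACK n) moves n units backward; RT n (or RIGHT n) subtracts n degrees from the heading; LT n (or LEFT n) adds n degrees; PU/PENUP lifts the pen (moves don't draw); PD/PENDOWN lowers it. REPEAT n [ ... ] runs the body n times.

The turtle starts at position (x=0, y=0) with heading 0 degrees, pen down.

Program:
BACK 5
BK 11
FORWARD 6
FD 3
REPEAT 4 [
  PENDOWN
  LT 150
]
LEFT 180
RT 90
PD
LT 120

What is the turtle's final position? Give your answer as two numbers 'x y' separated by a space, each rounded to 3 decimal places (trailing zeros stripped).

Executing turtle program step by step:
Start: pos=(0,0), heading=0, pen down
BK 5: (0,0) -> (-5,0) [heading=0, draw]
BK 11: (-5,0) -> (-16,0) [heading=0, draw]
FD 6: (-16,0) -> (-10,0) [heading=0, draw]
FD 3: (-10,0) -> (-7,0) [heading=0, draw]
REPEAT 4 [
  -- iteration 1/4 --
  PD: pen down
  LT 150: heading 0 -> 150
  -- iteration 2/4 --
  PD: pen down
  LT 150: heading 150 -> 300
  -- iteration 3/4 --
  PD: pen down
  LT 150: heading 300 -> 90
  -- iteration 4/4 --
  PD: pen down
  LT 150: heading 90 -> 240
]
LT 180: heading 240 -> 60
RT 90: heading 60 -> 330
PD: pen down
LT 120: heading 330 -> 90
Final: pos=(-7,0), heading=90, 4 segment(s) drawn

Answer: -7 0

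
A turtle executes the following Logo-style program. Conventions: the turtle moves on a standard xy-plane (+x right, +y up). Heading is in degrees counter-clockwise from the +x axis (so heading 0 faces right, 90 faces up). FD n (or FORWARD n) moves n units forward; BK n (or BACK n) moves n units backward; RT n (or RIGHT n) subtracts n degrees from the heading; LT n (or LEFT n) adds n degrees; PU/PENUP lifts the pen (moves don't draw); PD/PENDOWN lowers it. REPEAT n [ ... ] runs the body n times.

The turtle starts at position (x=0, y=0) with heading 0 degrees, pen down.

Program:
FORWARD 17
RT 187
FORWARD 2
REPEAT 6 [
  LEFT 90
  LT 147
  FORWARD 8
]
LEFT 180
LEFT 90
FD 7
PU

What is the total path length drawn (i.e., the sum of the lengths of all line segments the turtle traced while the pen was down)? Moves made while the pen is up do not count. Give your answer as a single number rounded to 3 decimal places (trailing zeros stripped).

Answer: 74

Derivation:
Executing turtle program step by step:
Start: pos=(0,0), heading=0, pen down
FD 17: (0,0) -> (17,0) [heading=0, draw]
RT 187: heading 0 -> 173
FD 2: (17,0) -> (15.015,0.244) [heading=173, draw]
REPEAT 6 [
  -- iteration 1/6 --
  LT 90: heading 173 -> 263
  LT 147: heading 263 -> 50
  FD 8: (15.015,0.244) -> (20.157,6.372) [heading=50, draw]
  -- iteration 2/6 --
  LT 90: heading 50 -> 140
  LT 147: heading 140 -> 287
  FD 8: (20.157,6.372) -> (22.496,-1.278) [heading=287, draw]
  -- iteration 3/6 --
  LT 90: heading 287 -> 17
  LT 147: heading 17 -> 164
  FD 8: (22.496,-1.278) -> (14.806,0.927) [heading=164, draw]
  -- iteration 4/6 --
  LT 90: heading 164 -> 254
  LT 147: heading 254 -> 41
  FD 8: (14.806,0.927) -> (20.844,6.175) [heading=41, draw]
  -- iteration 5/6 --
  LT 90: heading 41 -> 131
  LT 147: heading 131 -> 278
  FD 8: (20.844,6.175) -> (21.957,-1.747) [heading=278, draw]
  -- iteration 6/6 --
  LT 90: heading 278 -> 8
  LT 147: heading 8 -> 155
  FD 8: (21.957,-1.747) -> (14.707,1.634) [heading=155, draw]
]
LT 180: heading 155 -> 335
LT 90: heading 335 -> 65
FD 7: (14.707,1.634) -> (17.665,7.978) [heading=65, draw]
PU: pen up
Final: pos=(17.665,7.978), heading=65, 9 segment(s) drawn

Segment lengths:
  seg 1: (0,0) -> (17,0), length = 17
  seg 2: (17,0) -> (15.015,0.244), length = 2
  seg 3: (15.015,0.244) -> (20.157,6.372), length = 8
  seg 4: (20.157,6.372) -> (22.496,-1.278), length = 8
  seg 5: (22.496,-1.278) -> (14.806,0.927), length = 8
  seg 6: (14.806,0.927) -> (20.844,6.175), length = 8
  seg 7: (20.844,6.175) -> (21.957,-1.747), length = 8
  seg 8: (21.957,-1.747) -> (14.707,1.634), length = 8
  seg 9: (14.707,1.634) -> (17.665,7.978), length = 7
Total = 74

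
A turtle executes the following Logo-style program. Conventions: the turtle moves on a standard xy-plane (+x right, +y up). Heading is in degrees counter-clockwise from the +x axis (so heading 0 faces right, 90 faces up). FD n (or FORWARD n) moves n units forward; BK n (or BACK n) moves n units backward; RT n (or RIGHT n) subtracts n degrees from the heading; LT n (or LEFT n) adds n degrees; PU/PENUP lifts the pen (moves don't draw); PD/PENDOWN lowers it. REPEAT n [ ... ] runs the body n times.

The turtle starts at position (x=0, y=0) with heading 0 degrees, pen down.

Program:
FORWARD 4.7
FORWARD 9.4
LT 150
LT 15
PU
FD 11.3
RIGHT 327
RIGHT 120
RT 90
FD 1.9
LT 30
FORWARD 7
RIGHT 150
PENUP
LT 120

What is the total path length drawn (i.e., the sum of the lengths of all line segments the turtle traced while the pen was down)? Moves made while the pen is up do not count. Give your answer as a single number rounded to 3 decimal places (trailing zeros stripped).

Answer: 14.1

Derivation:
Executing turtle program step by step:
Start: pos=(0,0), heading=0, pen down
FD 4.7: (0,0) -> (4.7,0) [heading=0, draw]
FD 9.4: (4.7,0) -> (14.1,0) [heading=0, draw]
LT 150: heading 0 -> 150
LT 15: heading 150 -> 165
PU: pen up
FD 11.3: (14.1,0) -> (3.185,2.925) [heading=165, move]
RT 327: heading 165 -> 198
RT 120: heading 198 -> 78
RT 90: heading 78 -> 348
FD 1.9: (3.185,2.925) -> (5.044,2.53) [heading=348, move]
LT 30: heading 348 -> 18
FD 7: (5.044,2.53) -> (11.701,4.693) [heading=18, move]
RT 150: heading 18 -> 228
PU: pen up
LT 120: heading 228 -> 348
Final: pos=(11.701,4.693), heading=348, 2 segment(s) drawn

Segment lengths:
  seg 1: (0,0) -> (4.7,0), length = 4.7
  seg 2: (4.7,0) -> (14.1,0), length = 9.4
Total = 14.1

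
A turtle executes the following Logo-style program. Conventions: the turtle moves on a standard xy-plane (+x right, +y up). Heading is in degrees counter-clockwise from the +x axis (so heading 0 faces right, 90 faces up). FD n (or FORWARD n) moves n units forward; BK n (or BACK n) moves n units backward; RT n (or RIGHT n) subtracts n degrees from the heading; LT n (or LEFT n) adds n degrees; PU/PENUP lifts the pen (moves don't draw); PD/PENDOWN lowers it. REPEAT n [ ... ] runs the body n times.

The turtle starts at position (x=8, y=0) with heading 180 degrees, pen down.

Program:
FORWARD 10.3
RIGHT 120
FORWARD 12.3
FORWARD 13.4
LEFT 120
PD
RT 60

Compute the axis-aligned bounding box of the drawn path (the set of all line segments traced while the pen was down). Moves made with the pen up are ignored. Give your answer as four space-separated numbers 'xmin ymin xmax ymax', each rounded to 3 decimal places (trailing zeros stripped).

Answer: -2.3 0 10.55 22.257

Derivation:
Executing turtle program step by step:
Start: pos=(8,0), heading=180, pen down
FD 10.3: (8,0) -> (-2.3,0) [heading=180, draw]
RT 120: heading 180 -> 60
FD 12.3: (-2.3,0) -> (3.85,10.652) [heading=60, draw]
FD 13.4: (3.85,10.652) -> (10.55,22.257) [heading=60, draw]
LT 120: heading 60 -> 180
PD: pen down
RT 60: heading 180 -> 120
Final: pos=(10.55,22.257), heading=120, 3 segment(s) drawn

Segment endpoints: x in {-2.3, 3.85, 8, 10.55}, y in {0, 0, 10.652, 22.257}
xmin=-2.3, ymin=0, xmax=10.55, ymax=22.257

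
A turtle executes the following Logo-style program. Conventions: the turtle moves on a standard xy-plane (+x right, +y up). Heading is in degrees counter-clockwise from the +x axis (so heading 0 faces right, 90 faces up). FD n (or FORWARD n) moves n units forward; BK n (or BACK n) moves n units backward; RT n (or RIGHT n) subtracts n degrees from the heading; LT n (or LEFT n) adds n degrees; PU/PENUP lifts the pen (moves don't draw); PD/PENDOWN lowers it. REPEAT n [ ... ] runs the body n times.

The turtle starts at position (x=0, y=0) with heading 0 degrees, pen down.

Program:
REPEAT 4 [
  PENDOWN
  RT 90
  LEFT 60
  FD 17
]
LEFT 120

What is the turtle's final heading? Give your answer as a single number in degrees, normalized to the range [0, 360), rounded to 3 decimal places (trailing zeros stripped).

Answer: 0

Derivation:
Executing turtle program step by step:
Start: pos=(0,0), heading=0, pen down
REPEAT 4 [
  -- iteration 1/4 --
  PD: pen down
  RT 90: heading 0 -> 270
  LT 60: heading 270 -> 330
  FD 17: (0,0) -> (14.722,-8.5) [heading=330, draw]
  -- iteration 2/4 --
  PD: pen down
  RT 90: heading 330 -> 240
  LT 60: heading 240 -> 300
  FD 17: (14.722,-8.5) -> (23.222,-23.222) [heading=300, draw]
  -- iteration 3/4 --
  PD: pen down
  RT 90: heading 300 -> 210
  LT 60: heading 210 -> 270
  FD 17: (23.222,-23.222) -> (23.222,-40.222) [heading=270, draw]
  -- iteration 4/4 --
  PD: pen down
  RT 90: heading 270 -> 180
  LT 60: heading 180 -> 240
  FD 17: (23.222,-40.222) -> (14.722,-54.945) [heading=240, draw]
]
LT 120: heading 240 -> 0
Final: pos=(14.722,-54.945), heading=0, 4 segment(s) drawn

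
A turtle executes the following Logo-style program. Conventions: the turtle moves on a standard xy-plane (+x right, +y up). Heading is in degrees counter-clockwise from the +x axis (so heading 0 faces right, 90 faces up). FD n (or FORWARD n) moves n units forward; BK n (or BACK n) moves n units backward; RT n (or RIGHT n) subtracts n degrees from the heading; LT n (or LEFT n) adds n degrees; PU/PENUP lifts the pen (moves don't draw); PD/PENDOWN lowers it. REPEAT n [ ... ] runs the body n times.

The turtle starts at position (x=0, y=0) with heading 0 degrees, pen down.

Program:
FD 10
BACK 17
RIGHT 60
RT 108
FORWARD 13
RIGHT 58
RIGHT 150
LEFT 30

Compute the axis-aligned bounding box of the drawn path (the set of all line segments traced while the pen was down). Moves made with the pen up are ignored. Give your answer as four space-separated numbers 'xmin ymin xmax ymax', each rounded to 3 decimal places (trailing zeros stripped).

Executing turtle program step by step:
Start: pos=(0,0), heading=0, pen down
FD 10: (0,0) -> (10,0) [heading=0, draw]
BK 17: (10,0) -> (-7,0) [heading=0, draw]
RT 60: heading 0 -> 300
RT 108: heading 300 -> 192
FD 13: (-7,0) -> (-19.716,-2.703) [heading=192, draw]
RT 58: heading 192 -> 134
RT 150: heading 134 -> 344
LT 30: heading 344 -> 14
Final: pos=(-19.716,-2.703), heading=14, 3 segment(s) drawn

Segment endpoints: x in {-19.716, -7, 0, 10}, y in {-2.703, 0}
xmin=-19.716, ymin=-2.703, xmax=10, ymax=0

Answer: -19.716 -2.703 10 0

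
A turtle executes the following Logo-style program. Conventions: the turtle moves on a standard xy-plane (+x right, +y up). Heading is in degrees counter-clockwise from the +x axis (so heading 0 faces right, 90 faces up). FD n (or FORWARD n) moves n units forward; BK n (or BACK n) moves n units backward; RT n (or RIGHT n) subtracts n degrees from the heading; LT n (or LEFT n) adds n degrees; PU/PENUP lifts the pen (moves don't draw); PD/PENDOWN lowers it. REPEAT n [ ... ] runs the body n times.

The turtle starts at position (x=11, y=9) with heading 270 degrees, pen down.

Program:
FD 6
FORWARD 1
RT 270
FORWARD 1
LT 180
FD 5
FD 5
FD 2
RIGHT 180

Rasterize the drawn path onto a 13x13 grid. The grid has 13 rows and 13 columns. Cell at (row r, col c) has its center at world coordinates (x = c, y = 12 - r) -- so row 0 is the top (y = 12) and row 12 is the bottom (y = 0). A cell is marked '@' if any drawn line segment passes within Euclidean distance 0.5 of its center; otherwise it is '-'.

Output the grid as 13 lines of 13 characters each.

Answer: -------------
-------------
-------------
-----------@-
-----------@-
-----------@-
-----------@-
-----------@-
-----------@-
-----------@-
@@@@@@@@@@@@@
-------------
-------------

Derivation:
Segment 0: (11,9) -> (11,3)
Segment 1: (11,3) -> (11,2)
Segment 2: (11,2) -> (12,2)
Segment 3: (12,2) -> (7,2)
Segment 4: (7,2) -> (2,2)
Segment 5: (2,2) -> (-0,2)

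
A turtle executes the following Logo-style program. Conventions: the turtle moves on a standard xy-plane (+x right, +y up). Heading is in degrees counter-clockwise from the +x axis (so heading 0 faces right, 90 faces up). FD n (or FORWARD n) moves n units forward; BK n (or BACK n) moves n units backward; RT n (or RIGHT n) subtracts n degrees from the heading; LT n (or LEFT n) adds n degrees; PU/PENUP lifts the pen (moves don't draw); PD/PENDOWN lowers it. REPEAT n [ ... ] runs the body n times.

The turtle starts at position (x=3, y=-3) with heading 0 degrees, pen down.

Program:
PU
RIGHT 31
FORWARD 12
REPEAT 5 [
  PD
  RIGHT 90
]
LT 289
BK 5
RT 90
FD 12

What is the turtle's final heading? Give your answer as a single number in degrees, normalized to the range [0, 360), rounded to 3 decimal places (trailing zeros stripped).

Answer: 78

Derivation:
Executing turtle program step by step:
Start: pos=(3,-3), heading=0, pen down
PU: pen up
RT 31: heading 0 -> 329
FD 12: (3,-3) -> (13.286,-9.18) [heading=329, move]
REPEAT 5 [
  -- iteration 1/5 --
  PD: pen down
  RT 90: heading 329 -> 239
  -- iteration 2/5 --
  PD: pen down
  RT 90: heading 239 -> 149
  -- iteration 3/5 --
  PD: pen down
  RT 90: heading 149 -> 59
  -- iteration 4/5 --
  PD: pen down
  RT 90: heading 59 -> 329
  -- iteration 5/5 --
  PD: pen down
  RT 90: heading 329 -> 239
]
LT 289: heading 239 -> 168
BK 5: (13.286,-9.18) -> (18.177,-10.22) [heading=168, draw]
RT 90: heading 168 -> 78
FD 12: (18.177,-10.22) -> (20.672,1.518) [heading=78, draw]
Final: pos=(20.672,1.518), heading=78, 2 segment(s) drawn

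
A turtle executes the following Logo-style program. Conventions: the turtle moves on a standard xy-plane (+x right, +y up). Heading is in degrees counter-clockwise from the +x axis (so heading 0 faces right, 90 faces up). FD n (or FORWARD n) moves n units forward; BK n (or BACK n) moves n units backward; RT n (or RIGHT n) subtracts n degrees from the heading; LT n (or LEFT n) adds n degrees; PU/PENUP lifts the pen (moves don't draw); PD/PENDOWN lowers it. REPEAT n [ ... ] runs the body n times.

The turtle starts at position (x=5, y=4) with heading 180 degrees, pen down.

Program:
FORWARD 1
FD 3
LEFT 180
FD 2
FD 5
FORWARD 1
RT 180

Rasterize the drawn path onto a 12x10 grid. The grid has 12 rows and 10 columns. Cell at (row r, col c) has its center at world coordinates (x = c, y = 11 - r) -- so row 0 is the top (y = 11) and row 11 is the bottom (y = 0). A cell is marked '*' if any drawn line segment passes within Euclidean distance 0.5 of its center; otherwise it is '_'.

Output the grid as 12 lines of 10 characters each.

Segment 0: (5,4) -> (4,4)
Segment 1: (4,4) -> (1,4)
Segment 2: (1,4) -> (3,4)
Segment 3: (3,4) -> (8,4)
Segment 4: (8,4) -> (9,4)

Answer: __________
__________
__________
__________
__________
__________
__________
_*********
__________
__________
__________
__________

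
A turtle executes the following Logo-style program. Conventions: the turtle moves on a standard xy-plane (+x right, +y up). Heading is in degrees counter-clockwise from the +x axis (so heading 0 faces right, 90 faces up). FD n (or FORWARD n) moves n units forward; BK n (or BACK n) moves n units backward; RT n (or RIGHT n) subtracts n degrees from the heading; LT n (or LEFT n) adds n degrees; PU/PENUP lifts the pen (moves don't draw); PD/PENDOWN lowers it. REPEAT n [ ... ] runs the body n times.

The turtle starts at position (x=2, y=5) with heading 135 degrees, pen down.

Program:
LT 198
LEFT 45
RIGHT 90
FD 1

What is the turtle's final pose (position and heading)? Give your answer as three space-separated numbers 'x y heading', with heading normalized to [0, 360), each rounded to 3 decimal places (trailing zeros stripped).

Answer: 2.309 4.049 288

Derivation:
Executing turtle program step by step:
Start: pos=(2,5), heading=135, pen down
LT 198: heading 135 -> 333
LT 45: heading 333 -> 18
RT 90: heading 18 -> 288
FD 1: (2,5) -> (2.309,4.049) [heading=288, draw]
Final: pos=(2.309,4.049), heading=288, 1 segment(s) drawn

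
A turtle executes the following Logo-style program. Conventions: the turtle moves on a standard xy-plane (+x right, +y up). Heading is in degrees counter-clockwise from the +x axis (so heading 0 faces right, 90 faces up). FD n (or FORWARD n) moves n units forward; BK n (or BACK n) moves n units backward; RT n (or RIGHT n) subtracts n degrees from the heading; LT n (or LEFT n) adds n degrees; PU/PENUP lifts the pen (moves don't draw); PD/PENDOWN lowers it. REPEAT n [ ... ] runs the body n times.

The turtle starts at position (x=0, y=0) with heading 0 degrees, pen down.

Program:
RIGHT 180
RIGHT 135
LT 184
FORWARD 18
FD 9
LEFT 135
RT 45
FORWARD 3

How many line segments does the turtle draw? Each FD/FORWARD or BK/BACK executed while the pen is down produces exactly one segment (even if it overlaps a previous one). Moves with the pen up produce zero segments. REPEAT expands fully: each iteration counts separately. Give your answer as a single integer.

Executing turtle program step by step:
Start: pos=(0,0), heading=0, pen down
RT 180: heading 0 -> 180
RT 135: heading 180 -> 45
LT 184: heading 45 -> 229
FD 18: (0,0) -> (-11.809,-13.585) [heading=229, draw]
FD 9: (-11.809,-13.585) -> (-17.714,-20.377) [heading=229, draw]
LT 135: heading 229 -> 4
RT 45: heading 4 -> 319
FD 3: (-17.714,-20.377) -> (-15.449,-22.345) [heading=319, draw]
Final: pos=(-15.449,-22.345), heading=319, 3 segment(s) drawn
Segments drawn: 3

Answer: 3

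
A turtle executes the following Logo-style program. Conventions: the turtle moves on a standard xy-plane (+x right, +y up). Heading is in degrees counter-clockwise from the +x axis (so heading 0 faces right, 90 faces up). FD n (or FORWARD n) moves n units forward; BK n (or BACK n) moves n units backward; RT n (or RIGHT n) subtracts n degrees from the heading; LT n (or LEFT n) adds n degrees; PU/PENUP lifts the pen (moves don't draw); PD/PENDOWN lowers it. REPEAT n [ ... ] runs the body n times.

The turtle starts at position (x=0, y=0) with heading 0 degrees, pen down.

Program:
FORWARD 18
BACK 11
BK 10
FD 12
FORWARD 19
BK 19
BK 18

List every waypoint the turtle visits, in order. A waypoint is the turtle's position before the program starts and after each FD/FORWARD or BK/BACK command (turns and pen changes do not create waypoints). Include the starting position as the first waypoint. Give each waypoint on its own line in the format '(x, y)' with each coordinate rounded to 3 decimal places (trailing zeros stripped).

Answer: (0, 0)
(18, 0)
(7, 0)
(-3, 0)
(9, 0)
(28, 0)
(9, 0)
(-9, 0)

Derivation:
Executing turtle program step by step:
Start: pos=(0,0), heading=0, pen down
FD 18: (0,0) -> (18,0) [heading=0, draw]
BK 11: (18,0) -> (7,0) [heading=0, draw]
BK 10: (7,0) -> (-3,0) [heading=0, draw]
FD 12: (-3,0) -> (9,0) [heading=0, draw]
FD 19: (9,0) -> (28,0) [heading=0, draw]
BK 19: (28,0) -> (9,0) [heading=0, draw]
BK 18: (9,0) -> (-9,0) [heading=0, draw]
Final: pos=(-9,0), heading=0, 7 segment(s) drawn
Waypoints (8 total):
(0, 0)
(18, 0)
(7, 0)
(-3, 0)
(9, 0)
(28, 0)
(9, 0)
(-9, 0)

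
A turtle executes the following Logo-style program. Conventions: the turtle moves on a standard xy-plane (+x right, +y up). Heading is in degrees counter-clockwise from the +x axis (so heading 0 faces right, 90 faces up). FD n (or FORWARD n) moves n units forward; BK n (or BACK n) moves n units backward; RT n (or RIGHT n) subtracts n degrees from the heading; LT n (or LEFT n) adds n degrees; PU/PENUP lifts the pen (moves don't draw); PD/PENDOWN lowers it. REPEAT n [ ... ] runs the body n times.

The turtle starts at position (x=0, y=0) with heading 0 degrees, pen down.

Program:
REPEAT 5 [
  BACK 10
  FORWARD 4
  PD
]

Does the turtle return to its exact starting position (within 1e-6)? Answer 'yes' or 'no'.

Executing turtle program step by step:
Start: pos=(0,0), heading=0, pen down
REPEAT 5 [
  -- iteration 1/5 --
  BK 10: (0,0) -> (-10,0) [heading=0, draw]
  FD 4: (-10,0) -> (-6,0) [heading=0, draw]
  PD: pen down
  -- iteration 2/5 --
  BK 10: (-6,0) -> (-16,0) [heading=0, draw]
  FD 4: (-16,0) -> (-12,0) [heading=0, draw]
  PD: pen down
  -- iteration 3/5 --
  BK 10: (-12,0) -> (-22,0) [heading=0, draw]
  FD 4: (-22,0) -> (-18,0) [heading=0, draw]
  PD: pen down
  -- iteration 4/5 --
  BK 10: (-18,0) -> (-28,0) [heading=0, draw]
  FD 4: (-28,0) -> (-24,0) [heading=0, draw]
  PD: pen down
  -- iteration 5/5 --
  BK 10: (-24,0) -> (-34,0) [heading=0, draw]
  FD 4: (-34,0) -> (-30,0) [heading=0, draw]
  PD: pen down
]
Final: pos=(-30,0), heading=0, 10 segment(s) drawn

Start position: (0, 0)
Final position: (-30, 0)
Distance = 30; >= 1e-6 -> NOT closed

Answer: no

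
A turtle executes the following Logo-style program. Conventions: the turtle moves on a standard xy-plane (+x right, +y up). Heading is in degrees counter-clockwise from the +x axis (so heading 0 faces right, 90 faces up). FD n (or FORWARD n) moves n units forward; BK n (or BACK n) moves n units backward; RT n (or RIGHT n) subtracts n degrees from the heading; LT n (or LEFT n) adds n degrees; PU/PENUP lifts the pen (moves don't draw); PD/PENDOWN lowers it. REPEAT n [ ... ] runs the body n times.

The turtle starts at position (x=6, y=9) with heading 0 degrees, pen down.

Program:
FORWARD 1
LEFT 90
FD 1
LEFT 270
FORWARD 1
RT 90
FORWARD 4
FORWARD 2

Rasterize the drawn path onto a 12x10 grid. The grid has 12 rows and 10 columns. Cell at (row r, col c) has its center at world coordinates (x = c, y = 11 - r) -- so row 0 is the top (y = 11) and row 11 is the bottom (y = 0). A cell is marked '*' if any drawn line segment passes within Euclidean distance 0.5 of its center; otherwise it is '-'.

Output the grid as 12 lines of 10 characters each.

Segment 0: (6,9) -> (7,9)
Segment 1: (7,9) -> (7,10)
Segment 2: (7,10) -> (8,10)
Segment 3: (8,10) -> (8,6)
Segment 4: (8,6) -> (8,4)

Answer: ----------
-------**-
------***-
--------*-
--------*-
--------*-
--------*-
--------*-
----------
----------
----------
----------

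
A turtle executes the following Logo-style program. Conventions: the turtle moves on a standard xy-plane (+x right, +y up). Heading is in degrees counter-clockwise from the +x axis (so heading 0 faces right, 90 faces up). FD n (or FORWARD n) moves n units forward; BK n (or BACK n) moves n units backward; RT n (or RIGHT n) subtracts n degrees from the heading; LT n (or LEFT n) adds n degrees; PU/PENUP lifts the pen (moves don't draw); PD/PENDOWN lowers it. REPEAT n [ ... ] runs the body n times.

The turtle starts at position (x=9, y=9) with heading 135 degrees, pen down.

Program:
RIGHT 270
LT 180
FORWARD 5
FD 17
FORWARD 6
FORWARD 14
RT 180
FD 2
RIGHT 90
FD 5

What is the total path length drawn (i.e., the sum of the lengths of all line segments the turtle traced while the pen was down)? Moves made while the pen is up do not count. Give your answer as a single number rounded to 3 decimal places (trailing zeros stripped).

Executing turtle program step by step:
Start: pos=(9,9), heading=135, pen down
RT 270: heading 135 -> 225
LT 180: heading 225 -> 45
FD 5: (9,9) -> (12.536,12.536) [heading=45, draw]
FD 17: (12.536,12.536) -> (24.556,24.556) [heading=45, draw]
FD 6: (24.556,24.556) -> (28.799,28.799) [heading=45, draw]
FD 14: (28.799,28.799) -> (38.698,38.698) [heading=45, draw]
RT 180: heading 45 -> 225
FD 2: (38.698,38.698) -> (37.284,37.284) [heading=225, draw]
RT 90: heading 225 -> 135
FD 5: (37.284,37.284) -> (33.749,40.82) [heading=135, draw]
Final: pos=(33.749,40.82), heading=135, 6 segment(s) drawn

Segment lengths:
  seg 1: (9,9) -> (12.536,12.536), length = 5
  seg 2: (12.536,12.536) -> (24.556,24.556), length = 17
  seg 3: (24.556,24.556) -> (28.799,28.799), length = 6
  seg 4: (28.799,28.799) -> (38.698,38.698), length = 14
  seg 5: (38.698,38.698) -> (37.284,37.284), length = 2
  seg 6: (37.284,37.284) -> (33.749,40.82), length = 5
Total = 49

Answer: 49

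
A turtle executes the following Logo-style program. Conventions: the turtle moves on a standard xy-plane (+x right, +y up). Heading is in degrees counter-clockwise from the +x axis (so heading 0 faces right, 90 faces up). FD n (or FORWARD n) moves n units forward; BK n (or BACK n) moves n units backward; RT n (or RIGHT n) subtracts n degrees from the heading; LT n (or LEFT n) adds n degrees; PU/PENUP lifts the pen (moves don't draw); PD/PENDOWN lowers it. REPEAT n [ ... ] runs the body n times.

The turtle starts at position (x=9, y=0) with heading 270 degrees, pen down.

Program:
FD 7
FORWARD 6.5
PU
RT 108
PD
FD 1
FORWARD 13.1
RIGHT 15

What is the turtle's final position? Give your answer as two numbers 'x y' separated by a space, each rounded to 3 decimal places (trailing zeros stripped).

Answer: -4.41 -9.143

Derivation:
Executing turtle program step by step:
Start: pos=(9,0), heading=270, pen down
FD 7: (9,0) -> (9,-7) [heading=270, draw]
FD 6.5: (9,-7) -> (9,-13.5) [heading=270, draw]
PU: pen up
RT 108: heading 270 -> 162
PD: pen down
FD 1: (9,-13.5) -> (8.049,-13.191) [heading=162, draw]
FD 13.1: (8.049,-13.191) -> (-4.41,-9.143) [heading=162, draw]
RT 15: heading 162 -> 147
Final: pos=(-4.41,-9.143), heading=147, 4 segment(s) drawn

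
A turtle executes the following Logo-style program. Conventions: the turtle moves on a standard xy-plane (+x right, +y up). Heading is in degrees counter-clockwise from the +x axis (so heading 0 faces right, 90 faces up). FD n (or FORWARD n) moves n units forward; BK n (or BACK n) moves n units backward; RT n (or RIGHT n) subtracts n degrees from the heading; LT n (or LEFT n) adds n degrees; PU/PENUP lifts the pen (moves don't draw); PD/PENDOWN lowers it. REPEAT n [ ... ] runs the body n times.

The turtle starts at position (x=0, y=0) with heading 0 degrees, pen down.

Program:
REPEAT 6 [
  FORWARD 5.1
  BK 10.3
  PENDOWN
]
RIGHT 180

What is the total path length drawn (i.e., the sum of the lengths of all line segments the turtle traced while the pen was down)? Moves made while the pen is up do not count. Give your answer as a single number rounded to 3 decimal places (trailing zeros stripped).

Answer: 92.4

Derivation:
Executing turtle program step by step:
Start: pos=(0,0), heading=0, pen down
REPEAT 6 [
  -- iteration 1/6 --
  FD 5.1: (0,0) -> (5.1,0) [heading=0, draw]
  BK 10.3: (5.1,0) -> (-5.2,0) [heading=0, draw]
  PD: pen down
  -- iteration 2/6 --
  FD 5.1: (-5.2,0) -> (-0.1,0) [heading=0, draw]
  BK 10.3: (-0.1,0) -> (-10.4,0) [heading=0, draw]
  PD: pen down
  -- iteration 3/6 --
  FD 5.1: (-10.4,0) -> (-5.3,0) [heading=0, draw]
  BK 10.3: (-5.3,0) -> (-15.6,0) [heading=0, draw]
  PD: pen down
  -- iteration 4/6 --
  FD 5.1: (-15.6,0) -> (-10.5,0) [heading=0, draw]
  BK 10.3: (-10.5,0) -> (-20.8,0) [heading=0, draw]
  PD: pen down
  -- iteration 5/6 --
  FD 5.1: (-20.8,0) -> (-15.7,0) [heading=0, draw]
  BK 10.3: (-15.7,0) -> (-26,0) [heading=0, draw]
  PD: pen down
  -- iteration 6/6 --
  FD 5.1: (-26,0) -> (-20.9,0) [heading=0, draw]
  BK 10.3: (-20.9,0) -> (-31.2,0) [heading=0, draw]
  PD: pen down
]
RT 180: heading 0 -> 180
Final: pos=(-31.2,0), heading=180, 12 segment(s) drawn

Segment lengths:
  seg 1: (0,0) -> (5.1,0), length = 5.1
  seg 2: (5.1,0) -> (-5.2,0), length = 10.3
  seg 3: (-5.2,0) -> (-0.1,0), length = 5.1
  seg 4: (-0.1,0) -> (-10.4,0), length = 10.3
  seg 5: (-10.4,0) -> (-5.3,0), length = 5.1
  seg 6: (-5.3,0) -> (-15.6,0), length = 10.3
  seg 7: (-15.6,0) -> (-10.5,0), length = 5.1
  seg 8: (-10.5,0) -> (-20.8,0), length = 10.3
  seg 9: (-20.8,0) -> (-15.7,0), length = 5.1
  seg 10: (-15.7,0) -> (-26,0), length = 10.3
  seg 11: (-26,0) -> (-20.9,0), length = 5.1
  seg 12: (-20.9,0) -> (-31.2,0), length = 10.3
Total = 92.4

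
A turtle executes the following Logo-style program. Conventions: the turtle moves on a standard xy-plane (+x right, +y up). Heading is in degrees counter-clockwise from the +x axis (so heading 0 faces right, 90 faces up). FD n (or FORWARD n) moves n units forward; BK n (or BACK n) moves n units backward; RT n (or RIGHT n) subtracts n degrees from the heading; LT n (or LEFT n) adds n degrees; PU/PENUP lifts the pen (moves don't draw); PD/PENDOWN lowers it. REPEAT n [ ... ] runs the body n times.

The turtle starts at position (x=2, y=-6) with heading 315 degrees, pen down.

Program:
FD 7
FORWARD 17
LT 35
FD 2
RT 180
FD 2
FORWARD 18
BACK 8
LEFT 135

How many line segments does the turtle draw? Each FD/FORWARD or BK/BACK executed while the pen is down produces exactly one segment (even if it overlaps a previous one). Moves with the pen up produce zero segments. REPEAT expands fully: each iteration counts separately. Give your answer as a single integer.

Executing turtle program step by step:
Start: pos=(2,-6), heading=315, pen down
FD 7: (2,-6) -> (6.95,-10.95) [heading=315, draw]
FD 17: (6.95,-10.95) -> (18.971,-22.971) [heading=315, draw]
LT 35: heading 315 -> 350
FD 2: (18.971,-22.971) -> (20.94,-23.318) [heading=350, draw]
RT 180: heading 350 -> 170
FD 2: (20.94,-23.318) -> (18.971,-22.971) [heading=170, draw]
FD 18: (18.971,-22.971) -> (1.244,-19.845) [heading=170, draw]
BK 8: (1.244,-19.845) -> (9.122,-21.234) [heading=170, draw]
LT 135: heading 170 -> 305
Final: pos=(9.122,-21.234), heading=305, 6 segment(s) drawn
Segments drawn: 6

Answer: 6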